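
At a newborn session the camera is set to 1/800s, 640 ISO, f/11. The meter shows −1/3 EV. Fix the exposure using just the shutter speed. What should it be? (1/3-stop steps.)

Underexposed by 1/3 stop → need 1/3 stop brighter.
Shutter speed: 1/800 → 1/640.

1/640s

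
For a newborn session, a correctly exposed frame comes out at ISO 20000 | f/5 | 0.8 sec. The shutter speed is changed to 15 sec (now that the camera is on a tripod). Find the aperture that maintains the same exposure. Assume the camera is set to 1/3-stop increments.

Shutter speed: 0.8 → 1 → 1.3 → 1.6 → 2 → 2.5 → 3.2 → 4 → 5 → 6 → 8 → 10 → 13 → 15 — 4 1/3 stops slower (brighter).
Need 4 1/3 stops darker from the aperture: f/5 → f/5.6 → f/6.3 → f/7.1 → f/8 → f/9 → f/10 → f/11 → f/13 → f/14 → f/16 → f/18 → f/20 → f/22.

f/22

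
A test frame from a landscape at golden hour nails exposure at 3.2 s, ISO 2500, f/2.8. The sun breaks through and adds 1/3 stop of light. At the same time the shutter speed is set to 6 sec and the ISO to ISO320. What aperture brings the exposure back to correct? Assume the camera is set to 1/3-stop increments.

Scene light: 1/3 stop brighter.
Shutter speed: 3.2 → 4 → 5 → 6 — 1 stop longer (brighter).
ISO: 2500 → 2000 → 1600 → 1250 → 1000 → 800 → 640 → 500 → 400 → 320 — 3 stops lower (darker).
Net so far: 1 2/3 stops darker. Aperture: f/2.8 → f/2.5 → f/2.2 → f/2 → f/1.8 → f/1.6.

f/1.6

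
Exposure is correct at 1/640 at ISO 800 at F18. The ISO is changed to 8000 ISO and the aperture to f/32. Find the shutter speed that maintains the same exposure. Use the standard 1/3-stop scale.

1/2000s

ISO: 800 → 1000 → 1250 → 1600 → 2000 → 2500 → 3200 → 4000 → 5000 → 6400 → 8000 — 3 1/3 stops higher (brighter).
Aperture: f/18 → f/20 → f/22 → f/25 → f/29 → f/32 — 1 2/3 stops smaller aperture (darker).
Net change so far: 1 2/3 stops brighter. Offset with the shutter speed: 1/640 → 1/800 → 1/1000 → 1/1250 → 1/1600 → 1/2000.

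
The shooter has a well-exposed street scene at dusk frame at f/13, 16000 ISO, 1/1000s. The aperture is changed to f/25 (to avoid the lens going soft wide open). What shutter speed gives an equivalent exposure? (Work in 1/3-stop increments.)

Aperture: f/13 → f/14 → f/16 → f/18 → f/20 → f/22 → f/25 — 2 stops stopped down (darker).
Need 2 stops brighter from the shutter speed: 1/1000 → 1/800 → 1/640 → 1/500 → 1/400 → 1/320 → 1/250.

1/250s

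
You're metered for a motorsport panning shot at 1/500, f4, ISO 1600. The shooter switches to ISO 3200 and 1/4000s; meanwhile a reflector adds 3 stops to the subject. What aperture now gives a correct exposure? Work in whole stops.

Scene light: 3 stops brighter.
ISO: 1600 → 3200 — 1 stop higher (brighter).
Shutter speed: 1/500 → 1/1000 → 1/2000 → 1/4000 — 3 stops faster (darker).
Net so far: 1 stop brighter. Aperture: f/4 → f/5.6.

f/5.6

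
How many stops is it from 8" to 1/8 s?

8 → 4 → 2 → 1 → 1/2 → 1/4 → 1/8 — count the steps: 6 stops.

6 stops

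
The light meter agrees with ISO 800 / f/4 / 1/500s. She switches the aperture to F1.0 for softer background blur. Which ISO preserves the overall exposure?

Aperture: f/4 → f/2.8 → f/2 → f/1.4 → f/1.0 — 4 stops opened up (brighter).
Need 4 stops darker from the ISO: 800 → 400 → 200 → 100 → 50.

ISO 50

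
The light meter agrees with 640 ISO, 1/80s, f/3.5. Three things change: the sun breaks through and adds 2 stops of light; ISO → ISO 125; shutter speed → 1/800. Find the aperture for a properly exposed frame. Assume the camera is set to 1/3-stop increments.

f/1.0

Scene light: 2 stops brighter.
ISO: 640 → 500 → 400 → 320 → 250 → 200 → 160 → 125 — 2 1/3 stops dropped (darker).
Shutter speed: 1/80 → 1/100 → 1/125 → 1/160 → 1/200 → 1/250 → 1/320 → 1/400 → 1/500 → 1/640 → 1/800 — 3 1/3 stops shorter (darker).
Net so far: 3 2/3 stops darker. Aperture: f/3.5 → f/3.2 → f/2.8 → f/2.5 → f/2.2 → f/2 → f/1.8 → f/1.6 → f/1.4 → f/1.2 → f/1.1 → f/1.0.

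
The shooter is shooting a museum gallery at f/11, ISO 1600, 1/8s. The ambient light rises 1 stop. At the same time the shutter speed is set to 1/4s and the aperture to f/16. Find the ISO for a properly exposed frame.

Scene light: 1 stop brighter.
Shutter speed: 1/8 → 1/4 — 1 stop longer (brighter).
Aperture: f/11 → f/16 — 1 stop stopped down (darker).
Net so far: 1 stop brighter. ISO: 1600 → 800.

ISO 800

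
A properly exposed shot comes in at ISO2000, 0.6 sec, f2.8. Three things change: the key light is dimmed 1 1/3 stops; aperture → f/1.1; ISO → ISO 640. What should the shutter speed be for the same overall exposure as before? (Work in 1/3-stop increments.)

Scene light: 1 1/3 stops darker.
Aperture: f/2.8 → f/2.5 → f/2.2 → f/2 → f/1.8 → f/1.6 → f/1.4 → f/1.2 → f/1.1 — 2 2/3 stops larger aperture (brighter).
ISO: 2000 → 1600 → 1250 → 1000 → 800 → 640 — 1 2/3 stops dropped (darker).
Net so far: 1/3 stop darker. Shutter speed: 0.6 → 0.8.

0.8 s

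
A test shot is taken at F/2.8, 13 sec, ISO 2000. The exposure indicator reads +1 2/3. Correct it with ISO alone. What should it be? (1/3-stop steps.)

Overexposed by 1 2/3 stops → need 1 2/3 stops darker.
ISO: 2000 → 1600 → 1250 → 1000 → 800 → 640.

ISO 640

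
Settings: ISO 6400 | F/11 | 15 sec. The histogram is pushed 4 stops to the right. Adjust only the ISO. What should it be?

Overexposed by 4 stops → need 4 stops darker.
ISO: 6400 → 3200 → 1600 → 800 → 400.

ISO 400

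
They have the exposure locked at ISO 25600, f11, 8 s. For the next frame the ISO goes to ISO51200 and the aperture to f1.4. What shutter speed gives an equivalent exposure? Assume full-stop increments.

ISO: 25600 → 51200 — 1 stop raised (brighter).
Aperture: f/11 → f/8 → f/5.6 → f/4 → f/2.8 → f/2 → f/1.4 — 6 stops larger aperture (brighter).
Net change so far: 7 stops brighter. Offset with the shutter speed: 8 → 4 → 2 → 1 → 1/2 → 1/4 → 1/8 → 1/15.

1/15s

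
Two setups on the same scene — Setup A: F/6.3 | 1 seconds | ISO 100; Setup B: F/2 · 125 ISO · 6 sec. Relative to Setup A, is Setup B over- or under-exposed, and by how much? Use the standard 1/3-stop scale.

Aperture: f/6.3 → f/5.6 → f/5 → f/4.5 → f/4 → f/3.5 → f/3.2 → f/2.8 → f/2.5 → f/2.2 → f/2 — 3 1/3 stops opened up (brighter).
Shutter speed: 1 → 1.3 → 1.6 → 2 → 2.5 → 3.2 → 4 → 5 → 6 — 2 2/3 stops longer (brighter).
ISO: 100 → 125 — 1/3 stop raised (brighter).
Net: +3 1/3 +2 2/3 +1/3 = +6 1/3 stops.

6 1/3 stops brighter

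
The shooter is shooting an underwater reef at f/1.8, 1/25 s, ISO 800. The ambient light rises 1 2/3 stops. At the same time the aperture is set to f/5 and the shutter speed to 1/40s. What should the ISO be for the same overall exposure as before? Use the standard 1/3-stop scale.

Scene light: 1 2/3 stops brighter.
Aperture: f/1.8 → f/2 → f/2.2 → f/2.5 → f/2.8 → f/3.2 → f/3.5 → f/4 → f/4.5 → f/5 — 3 stops stopped down (darker).
Shutter speed: 1/25 → 1/30 → 1/40 — 2/3 stop faster (darker).
Net so far: 2 stops darker. ISO: 800 → 1000 → 1250 → 1600 → 2000 → 2500 → 3200.

ISO 3200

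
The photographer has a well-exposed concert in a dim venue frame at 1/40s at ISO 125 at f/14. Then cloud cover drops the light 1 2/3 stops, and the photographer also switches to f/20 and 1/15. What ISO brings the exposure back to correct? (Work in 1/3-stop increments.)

Scene light: 1 2/3 stops darker.
Aperture: f/14 → f/16 → f/18 → f/20 — 1 stop smaller aperture (darker).
Shutter speed: 1/40 → 1/30 → 1/25 → 1/20 → 1/15 — 1 1/3 stops longer (brighter).
Net so far: 1 1/3 stops darker. ISO: 125 → 160 → 200 → 250 → 320.

ISO 320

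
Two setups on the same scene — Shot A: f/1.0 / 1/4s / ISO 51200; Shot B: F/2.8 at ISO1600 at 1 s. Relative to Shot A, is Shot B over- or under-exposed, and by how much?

Aperture: f/1.0 → f/1.4 → f/2 → f/2.8 — 3 stops stopped down (darker).
Shutter speed: 1/4 → 1/2 → 1 — 2 stops slower (brighter).
ISO: 51200 → 25600 → 12800 → 6400 → 3200 → 1600 — 5 stops lower (darker).
Net: −3 +2 −5 = −6 stops.

6 stops darker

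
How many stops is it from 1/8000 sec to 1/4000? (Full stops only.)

1 stop

1/8000 → 1/4000 — count the steps: 1 stop.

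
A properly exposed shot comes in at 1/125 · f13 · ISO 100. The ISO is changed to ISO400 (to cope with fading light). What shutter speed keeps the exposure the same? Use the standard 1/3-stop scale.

1/500s

ISO: 100 → 125 → 160 → 200 → 250 → 320 → 400 — 2 stops raised (brighter).
Need 2 stops darker from the shutter speed: 1/125 → 1/160 → 1/200 → 1/250 → 1/320 → 1/400 → 1/500.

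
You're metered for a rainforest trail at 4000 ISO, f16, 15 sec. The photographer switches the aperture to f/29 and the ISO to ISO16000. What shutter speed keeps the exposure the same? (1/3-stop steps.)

Aperture: f/16 → f/18 → f/20 → f/22 → f/25 → f/29 — 1 2/3 stops stopped down (darker).
ISO: 4000 → 5000 → 6400 → 8000 → 10000 → 12800 → 16000 — 2 stops raised (brighter).
Net change so far: 1/3 stop brighter. Offset with the shutter speed: 15 → 13.

13 s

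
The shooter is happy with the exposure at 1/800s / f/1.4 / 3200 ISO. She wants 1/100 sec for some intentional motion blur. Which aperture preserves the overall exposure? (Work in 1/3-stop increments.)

Shutter speed: 1/800 → 1/640 → 1/500 → 1/400 → 1/320 → 1/250 → 1/200 → 1/160 → 1/125 → 1/100 — 3 stops longer (brighter).
Need 3 stops darker from the aperture: f/1.4 → f/1.6 → f/1.8 → f/2 → f/2.2 → f/2.5 → f/2.8 → f/3.2 → f/3.5 → f/4.

f/4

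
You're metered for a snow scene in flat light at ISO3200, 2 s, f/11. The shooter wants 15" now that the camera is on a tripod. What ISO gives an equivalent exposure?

Shutter speed: 2 → 4 → 8 → 15 — 3 stops slower (brighter).
Need 3 stops darker from the ISO: 3200 → 1600 → 800 → 400.

ISO 400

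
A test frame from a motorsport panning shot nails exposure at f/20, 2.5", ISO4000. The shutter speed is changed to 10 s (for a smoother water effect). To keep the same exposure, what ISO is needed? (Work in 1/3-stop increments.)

Shutter speed: 2.5 → 3.2 → 4 → 5 → 6 → 8 → 10 — 2 stops slower (brighter).
Need 2 stops darker from the ISO: 4000 → 3200 → 2500 → 2000 → 1600 → 1250 → 1000.

ISO 1000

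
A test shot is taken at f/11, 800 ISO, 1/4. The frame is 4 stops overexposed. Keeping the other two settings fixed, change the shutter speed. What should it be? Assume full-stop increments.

Overexposed by 4 stops → need 4 stops darker.
Shutter speed: 1/4 → 1/8 → 1/15 → 1/30 → 1/60.

1/60s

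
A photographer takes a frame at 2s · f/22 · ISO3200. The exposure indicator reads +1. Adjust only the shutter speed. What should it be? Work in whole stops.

Overexposed by 1 stop → need 1 stop darker.
Shutter speed: 2 → 1.

1 s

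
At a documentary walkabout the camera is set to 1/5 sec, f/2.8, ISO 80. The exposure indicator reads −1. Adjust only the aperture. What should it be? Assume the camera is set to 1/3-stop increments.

f/2

Underexposed by 1 stop → need 1 stop brighter.
Aperture: f/2.8 → f/2.5 → f/2.2 → f/2.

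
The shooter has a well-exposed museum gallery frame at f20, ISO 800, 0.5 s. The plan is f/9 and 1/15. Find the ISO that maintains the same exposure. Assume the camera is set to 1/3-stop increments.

Aperture: f/20 → f/18 → f/16 → f/14 → f/13 → f/11 → f/10 → f/9 — 2 1/3 stops larger aperture (brighter).
Shutter speed: 0.5 → 0.4 → 0.3 → 1/4 → 1/5 → 1/6 → 1/8 → 1/10 → 1/13 → 1/15 — 3 stops shorter (darker).
Net change so far: 2/3 stop darker. Offset with the ISO: 800 → 1000 → 1250.

ISO 1250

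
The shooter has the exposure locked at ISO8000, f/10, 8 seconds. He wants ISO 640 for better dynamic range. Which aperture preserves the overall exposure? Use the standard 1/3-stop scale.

ISO: 8000 → 6400 → 5000 → 4000 → 3200 → 2500 → 2000 → 1600 → 1250 → 1000 → 800 → 640 — 3 2/3 stops dropped (darker).
Need 3 2/3 stops brighter from the aperture: f/10 → f/9 → f/8 → f/7.1 → f/6.3 → f/5.6 → f/5 → f/4.5 → f/4 → f/3.5 → f/3.2 → f/2.8.

f/2.8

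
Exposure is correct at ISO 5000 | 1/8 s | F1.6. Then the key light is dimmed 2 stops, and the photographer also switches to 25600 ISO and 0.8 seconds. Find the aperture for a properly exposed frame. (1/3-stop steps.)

Scene light: 2 stops darker.
ISO: 5000 → 6400 → 8000 → 10000 → 12800 → 16000 → 20000 → 25600 — 2 1/3 stops raised (brighter).
Shutter speed: 1/8 → 1/6 → 1/5 → 1/4 → 0.3 → 0.4 → 0.5 → 0.6 → 0.8 — 2 2/3 stops longer (brighter).
Net so far: 3 stops brighter. Aperture: f/1.6 → f/1.8 → f/2 → f/2.2 → f/2.5 → f/2.8 → f/3.2 → f/3.5 → f/4 → f/4.5.

f/4.5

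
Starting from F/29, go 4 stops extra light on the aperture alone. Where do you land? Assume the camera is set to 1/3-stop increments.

f/7.1

Aperture: f/29 → f/25 → f/22 → f/20 → f/18 → f/16 → f/14 → f/13 → f/11 → f/10 → f/9 → f/8 → f/7.1 — 4 stops wider (brighter).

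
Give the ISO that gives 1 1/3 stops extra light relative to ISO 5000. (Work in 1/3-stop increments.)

ISO: 5000 → 6400 → 8000 → 10000 → 12800 — 1 1/3 stops raised (brighter).

ISO 12800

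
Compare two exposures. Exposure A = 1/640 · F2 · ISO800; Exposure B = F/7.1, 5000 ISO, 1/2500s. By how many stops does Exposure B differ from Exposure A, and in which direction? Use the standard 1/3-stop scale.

Aperture: f/2 → f/2.2 → f/2.5 → f/2.8 → f/3.2 → f/3.5 → f/4 → f/4.5 → f/5 → f/5.6 → f/6.3 → f/7.1 — 3 2/3 stops smaller aperture (darker).
Shutter speed: 1/640 → 1/800 → 1/1000 → 1/1250 → 1/1600 → 1/2000 → 1/2500 — 2 stops faster (darker).
ISO: 800 → 1000 → 1250 → 1600 → 2000 → 2500 → 3200 → 4000 → 5000 — 2 2/3 stops higher (brighter).
Net: −3 2/3 −2 +2 2/3 = −3 stops.

3 stops darker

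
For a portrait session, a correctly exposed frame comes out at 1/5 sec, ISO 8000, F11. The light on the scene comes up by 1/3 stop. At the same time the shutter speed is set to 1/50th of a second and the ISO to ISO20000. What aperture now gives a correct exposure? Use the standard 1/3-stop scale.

Scene light: 1/3 stop brighter.
Shutter speed: 1/5 → 1/6 → 1/8 → 1/10 → 1/13 → 1/15 → 1/20 → 1/25 → 1/30 → 1/40 → 1/50 — 3 1/3 stops shorter (darker).
ISO: 8000 → 10000 → 12800 → 16000 → 20000 — 1 1/3 stops higher (brighter).
Net so far: 1 2/3 stops darker. Aperture: f/11 → f/10 → f/9 → f/8 → f/7.1 → f/6.3.

f/6.3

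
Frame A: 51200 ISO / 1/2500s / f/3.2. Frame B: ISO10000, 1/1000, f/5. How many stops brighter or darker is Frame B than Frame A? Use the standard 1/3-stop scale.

2 1/3 stops darker

Aperture: f/3.2 → f/3.5 → f/4 → f/4.5 → f/5 — 1 1/3 stops smaller aperture (darker).
Shutter speed: 1/2500 → 1/2000 → 1/1600 → 1/1250 → 1/1000 — 1 1/3 stops slower (brighter).
ISO: 51200 → 40000 → 32000 → 25600 → 20000 → 16000 → 12800 → 10000 — 2 1/3 stops dropped (darker).
Net: −1 1/3 +1 1/3 −2 1/3 = −2 1/3 stops.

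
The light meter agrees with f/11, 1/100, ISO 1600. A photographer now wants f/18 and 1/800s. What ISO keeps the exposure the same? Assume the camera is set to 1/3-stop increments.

Aperture: f/11 → f/13 → f/14 → f/16 → f/18 — 1 1/3 stops stopped down (darker).
Shutter speed: 1/100 → 1/125 → 1/160 → 1/200 → 1/250 → 1/320 → 1/400 → 1/500 → 1/640 → 1/800 — 3 stops faster (darker).
Net change so far: 4 1/3 stops darker. Offset with the ISO: 1600 → 2000 → 2500 → 3200 → 4000 → 5000 → 6400 → 8000 → 10000 → 12800 → 16000 → 20000 → 25600 → 32000.

ISO 32000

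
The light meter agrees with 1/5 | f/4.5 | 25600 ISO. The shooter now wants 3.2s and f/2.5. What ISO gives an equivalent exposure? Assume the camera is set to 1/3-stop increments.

ISO 500

Shutter speed: 1/5 → 1/4 → 0.3 → 0.4 → 0.5 → 0.6 → 0.8 → 1 → 1.3 → 1.6 → 2 → 2.5 → 3.2 — 4 stops longer (brighter).
Aperture: f/4.5 → f/4 → f/3.5 → f/3.2 → f/2.8 → f/2.5 — 1 2/3 stops wider (brighter).
Net change so far: 5 2/3 stops brighter. Offset with the ISO: 25600 → 20000 → 16000 → 12800 → 10000 → 8000 → 6400 → 5000 → 4000 → 3200 → 2500 → 2000 → 1600 → 1250 → 1000 → 800 → 640 → 500.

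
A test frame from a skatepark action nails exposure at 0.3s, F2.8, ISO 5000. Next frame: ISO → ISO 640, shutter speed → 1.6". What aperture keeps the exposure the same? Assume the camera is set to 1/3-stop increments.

ISO: 5000 → 4000 → 3200 → 2500 → 2000 → 1600 → 1250 → 1000 → 800 → 640 — 3 stops dropped (darker).
Shutter speed: 0.3 → 0.4 → 0.5 → 0.6 → 0.8 → 1 → 1.3 → 1.6 — 2 1/3 stops longer (brighter).
Net change so far: 2/3 stop darker. Offset with the aperture: f/2.8 → f/2.5 → f/2.2.

f/2.2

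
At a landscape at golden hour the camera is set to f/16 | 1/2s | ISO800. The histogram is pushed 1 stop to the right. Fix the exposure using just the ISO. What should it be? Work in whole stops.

Overexposed by 1 stop → need 1 stop darker.
ISO: 800 → 400.

ISO 400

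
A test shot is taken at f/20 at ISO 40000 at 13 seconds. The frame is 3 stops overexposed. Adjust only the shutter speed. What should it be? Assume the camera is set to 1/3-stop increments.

1.6 s

Overexposed by 3 stops → need 3 stops darker.
Shutter speed: 13 → 10 → 8 → 6 → 5 → 4 → 3.2 → 2.5 → 2 → 1.6.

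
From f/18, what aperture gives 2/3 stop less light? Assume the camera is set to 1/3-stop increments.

Aperture: f/18 → f/20 → f/22 — 2/3 stop smaller aperture (darker).

f/22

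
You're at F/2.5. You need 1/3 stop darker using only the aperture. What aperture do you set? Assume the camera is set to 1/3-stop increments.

f/2.8

Aperture: f/2.5 → f/2.8 — 1/3 stop smaller aperture (darker).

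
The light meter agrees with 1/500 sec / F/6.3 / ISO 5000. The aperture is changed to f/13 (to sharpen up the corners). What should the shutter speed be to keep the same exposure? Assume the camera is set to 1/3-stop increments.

1/125s

Aperture: f/6.3 → f/7.1 → f/8 → f/9 → f/10 → f/11 → f/13 — 2 stops smaller aperture (darker).
Need 2 stops brighter from the shutter speed: 1/500 → 1/400 → 1/320 → 1/250 → 1/200 → 1/160 → 1/125.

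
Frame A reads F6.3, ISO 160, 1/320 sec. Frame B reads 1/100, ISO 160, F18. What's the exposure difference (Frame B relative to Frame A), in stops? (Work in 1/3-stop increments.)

1 1/3 stops darker

Aperture: f/6.3 → f/7.1 → f/8 → f/9 → f/10 → f/11 → f/13 → f/14 → f/16 → f/18 — 3 stops narrower (darker).
Shutter speed: 1/320 → 1/250 → 1/200 → 1/160 → 1/125 → 1/100 — 1 2/3 stops slower (brighter).
ISO: unchanged.
Net: −3 +1 2/3 = −1 1/3 stops.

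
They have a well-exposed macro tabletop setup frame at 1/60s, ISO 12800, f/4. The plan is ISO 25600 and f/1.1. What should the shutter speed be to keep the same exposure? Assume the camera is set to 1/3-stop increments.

1/1600s

ISO: 12800 → 16000 → 20000 → 25600 — 1 stop higher (brighter).
Aperture: f/4 → f/3.5 → f/3.2 → f/2.8 → f/2.5 → f/2.2 → f/2 → f/1.8 → f/1.6 → f/1.4 → f/1.2 → f/1.1 — 3 2/3 stops larger aperture (brighter).
Net change so far: 4 2/3 stops brighter. Offset with the shutter speed: 1/60 → 1/80 → 1/100 → 1/125 → 1/160 → 1/200 → 1/250 → 1/320 → 1/400 → 1/500 → 1/640 → 1/800 → 1/1000 → 1/1250 → 1/1600.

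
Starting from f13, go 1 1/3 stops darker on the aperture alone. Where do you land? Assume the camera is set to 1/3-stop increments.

f/20

Aperture: f/13 → f/14 → f/16 → f/18 → f/20 — 1 1/3 stops smaller aperture (darker).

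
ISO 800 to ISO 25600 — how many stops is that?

5 stops

800 → 1600 → 3200 → 6400 → 12800 → 25600 — count the steps: 5 stops.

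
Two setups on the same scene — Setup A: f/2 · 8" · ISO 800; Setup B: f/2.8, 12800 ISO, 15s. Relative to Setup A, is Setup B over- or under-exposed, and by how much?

Aperture: f/2 → f/2.8 — 1 stop narrower (darker).
Shutter speed: 8 → 15 — 1 stop longer (brighter).
ISO: 800 → 1600 → 3200 → 6400 → 12800 — 4 stops higher (brighter).
Net: −1 +1 +4 = +4 stops.

4 stops brighter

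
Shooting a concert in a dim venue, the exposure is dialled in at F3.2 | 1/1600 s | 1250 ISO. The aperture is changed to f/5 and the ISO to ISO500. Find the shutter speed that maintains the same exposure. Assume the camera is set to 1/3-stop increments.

1/250s

Aperture: f/3.2 → f/3.5 → f/4 → f/4.5 → f/5 — 1 1/3 stops stopped down (darker).
ISO: 1250 → 1000 → 800 → 640 → 500 — 1 1/3 stops lower (darker).
Net change so far: 2 2/3 stops darker. Offset with the shutter speed: 1/1600 → 1/1250 → 1/1000 → 1/800 → 1/640 → 1/500 → 1/400 → 1/320 → 1/250.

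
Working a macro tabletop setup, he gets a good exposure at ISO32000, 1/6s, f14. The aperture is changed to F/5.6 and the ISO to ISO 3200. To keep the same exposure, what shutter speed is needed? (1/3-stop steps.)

Aperture: f/14 → f/13 → f/11 → f/10 → f/9 → f/8 → f/7.1 → f/6.3 → f/5.6 — 2 2/3 stops opened up (brighter).
ISO: 32000 → 25600 → 20000 → 16000 → 12800 → 10000 → 8000 → 6400 → 5000 → 4000 → 3200 — 3 1/3 stops lower (darker).
Net change so far: 2/3 stop darker. Offset with the shutter speed: 1/6 → 1/5 → 1/4.

1/4s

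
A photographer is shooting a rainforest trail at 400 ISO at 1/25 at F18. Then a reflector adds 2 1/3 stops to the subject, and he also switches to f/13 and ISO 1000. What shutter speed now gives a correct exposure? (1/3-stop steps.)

1/640s

Scene light: 2 1/3 stops brighter.
Aperture: f/18 → f/16 → f/14 → f/13 — 1 stop larger aperture (brighter).
ISO: 400 → 500 → 640 → 800 → 1000 — 1 1/3 stops higher (brighter).
Net so far: 4 2/3 stops brighter. Shutter speed: 1/25 → 1/30 → 1/40 → 1/50 → 1/60 → 1/80 → 1/100 → 1/125 → 1/160 → 1/200 → 1/250 → 1/320 → 1/400 → 1/500 → 1/640.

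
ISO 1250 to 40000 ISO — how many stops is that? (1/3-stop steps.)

1250 → 1600 → 2000 → 2500 → 3200 → 4000 → 5000 → 6400 → 8000 → 10000 → 12800 → 16000 → 20000 → 25600 → 32000 → 40000 — count the steps: 15 third-stops = 5 stops.

5 stops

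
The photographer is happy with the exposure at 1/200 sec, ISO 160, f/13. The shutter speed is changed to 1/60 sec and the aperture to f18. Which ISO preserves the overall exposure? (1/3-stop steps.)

ISO 100

Shutter speed: 1/200 → 1/160 → 1/125 → 1/100 → 1/80 → 1/60 — 1 2/3 stops slower (brighter).
Aperture: f/13 → f/14 → f/16 → f/18 — 1 stop narrower (darker).
Net change so far: 2/3 stop brighter. Offset with the ISO: 160 → 125 → 100.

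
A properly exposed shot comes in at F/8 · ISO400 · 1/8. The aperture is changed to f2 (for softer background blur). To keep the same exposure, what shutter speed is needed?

1/125s

Aperture: f/8 → f/5.6 → f/4 → f/2.8 → f/2 — 4 stops larger aperture (brighter).
Need 4 stops darker from the shutter speed: 1/8 → 1/15 → 1/30 → 1/60 → 1/125.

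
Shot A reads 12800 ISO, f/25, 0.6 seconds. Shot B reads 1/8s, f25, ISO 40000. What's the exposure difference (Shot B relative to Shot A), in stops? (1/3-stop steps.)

Aperture: unchanged.
Shutter speed: 0.6 → 0.5 → 0.4 → 0.3 → 1/4 → 1/5 → 1/6 → 1/8 — 2 1/3 stops shorter (darker).
ISO: 12800 → 16000 → 20000 → 25600 → 32000 → 40000 — 1 2/3 stops raised (brighter).
Net: −2 1/3 +1 2/3 = −2/3 stops.

2/3 stop darker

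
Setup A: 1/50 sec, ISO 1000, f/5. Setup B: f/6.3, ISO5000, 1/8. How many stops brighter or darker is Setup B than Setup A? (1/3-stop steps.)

4 1/3 stops brighter

Aperture: f/5 → f/5.6 → f/6.3 — 2/3 stop smaller aperture (darker).
Shutter speed: 1/50 → 1/40 → 1/30 → 1/25 → 1/20 → 1/15 → 1/13 → 1/10 → 1/8 — 2 2/3 stops slower (brighter).
ISO: 1000 → 1250 → 1600 → 2000 → 2500 → 3200 → 4000 → 5000 — 2 1/3 stops higher (brighter).
Net: −2/3 +2 2/3 +2 1/3 = +4 1/3 stops.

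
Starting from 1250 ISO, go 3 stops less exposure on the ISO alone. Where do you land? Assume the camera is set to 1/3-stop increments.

ISO: 1250 → 1000 → 800 → 640 → 500 → 400 → 320 → 250 → 200 → 160 — 3 stops dropped (darker).

ISO 160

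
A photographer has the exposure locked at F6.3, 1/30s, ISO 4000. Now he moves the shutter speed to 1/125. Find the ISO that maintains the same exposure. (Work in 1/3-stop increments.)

ISO 16000

Shutter speed: 1/30 → 1/40 → 1/50 → 1/60 → 1/80 → 1/100 → 1/125 — 2 stops shorter (darker).
Need 2 stops brighter from the ISO: 4000 → 5000 → 6400 → 8000 → 10000 → 12800 → 16000.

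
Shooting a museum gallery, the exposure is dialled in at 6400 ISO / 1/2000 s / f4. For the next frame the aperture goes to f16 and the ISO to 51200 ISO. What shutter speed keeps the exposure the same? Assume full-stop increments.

1/1000s

Aperture: f/4 → f/5.6 → f/8 → f/11 → f/16 — 4 stops narrower (darker).
ISO: 6400 → 12800 → 25600 → 51200 — 3 stops higher (brighter).
Net change so far: 1 stop darker. Offset with the shutter speed: 1/2000 → 1/1000.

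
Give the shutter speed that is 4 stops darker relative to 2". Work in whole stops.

Shutter speed: 2 → 1 → 1/2 → 1/4 → 1/8 — 4 stops shorter (darker).

1/8s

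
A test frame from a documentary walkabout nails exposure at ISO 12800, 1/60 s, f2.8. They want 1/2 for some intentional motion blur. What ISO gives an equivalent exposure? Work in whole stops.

Shutter speed: 1/60 → 1/30 → 1/15 → 1/8 → 1/4 → 1/2 — 5 stops slower (brighter).
Need 5 stops darker from the ISO: 12800 → 6400 → 3200 → 1600 → 800 → 400.

ISO 400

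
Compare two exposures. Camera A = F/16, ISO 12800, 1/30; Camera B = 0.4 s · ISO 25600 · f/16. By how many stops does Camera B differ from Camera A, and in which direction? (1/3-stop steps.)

Aperture: unchanged.
Shutter speed: 1/30 → 1/25 → 1/20 → 1/15 → 1/13 → 1/10 → 1/8 → 1/6 → 1/5 → 1/4 → 0.3 → 0.4 — 3 2/3 stops slower (brighter).
ISO: 12800 → 16000 → 20000 → 25600 — 1 stop raised (brighter).
Net: +3 2/3 +1 = +4 2/3 stops.

4 2/3 stops brighter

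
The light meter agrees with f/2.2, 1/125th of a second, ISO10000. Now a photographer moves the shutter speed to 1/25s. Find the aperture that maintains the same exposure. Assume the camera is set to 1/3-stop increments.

f/5

Shutter speed: 1/125 → 1/100 → 1/80 → 1/60 → 1/50 → 1/40 → 1/30 → 1/25 — 2 1/3 stops longer (brighter).
Need 2 1/3 stops darker from the aperture: f/2.2 → f/2.5 → f/2.8 → f/3.2 → f/3.5 → f/4 → f/4.5 → f/5.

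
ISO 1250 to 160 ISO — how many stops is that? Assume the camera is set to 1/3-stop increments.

1250 → 1000 → 800 → 640 → 500 → 400 → 320 → 250 → 200 → 160 — count the steps: 9 third-stops = 3 stops.

3 stops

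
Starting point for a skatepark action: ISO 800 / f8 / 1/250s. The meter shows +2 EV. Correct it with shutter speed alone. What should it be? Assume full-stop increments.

1/1000s

Overexposed by 2 stops → need 2 stops darker.
Shutter speed: 1/250 → 1/500 → 1/1000.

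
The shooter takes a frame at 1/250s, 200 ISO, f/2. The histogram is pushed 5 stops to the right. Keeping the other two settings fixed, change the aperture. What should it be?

Overexposed by 5 stops → need 5 stops darker.
Aperture: f/2 → f/2.8 → f/4 → f/5.6 → f/8 → f/11.

f/11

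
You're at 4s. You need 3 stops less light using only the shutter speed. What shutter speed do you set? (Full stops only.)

1/2s

Shutter speed: 4 → 2 → 1 → 1/2 — 3 stops faster (darker).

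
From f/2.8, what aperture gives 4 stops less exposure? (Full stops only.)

f/11

Aperture: f/2.8 → f/4 → f/5.6 → f/8 → f/11 — 4 stops smaller aperture (darker).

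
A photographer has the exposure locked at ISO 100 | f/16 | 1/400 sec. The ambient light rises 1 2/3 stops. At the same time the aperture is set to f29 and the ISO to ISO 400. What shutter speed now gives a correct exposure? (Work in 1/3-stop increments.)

Scene light: 1 2/3 stops brighter.
Aperture: f/16 → f/18 → f/20 → f/22 → f/25 → f/29 — 1 2/3 stops narrower (darker).
ISO: 100 → 125 → 160 → 200 → 250 → 320 → 400 — 2 stops higher (brighter).
Net so far: 2 stops brighter. Shutter speed: 1/400 → 1/500 → 1/640 → 1/800 → 1/1000 → 1/1250 → 1/1600.

1/1600s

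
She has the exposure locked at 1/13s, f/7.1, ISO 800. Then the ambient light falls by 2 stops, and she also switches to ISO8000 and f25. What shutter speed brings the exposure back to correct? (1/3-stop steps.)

0.4 s

Scene light: 2 stops darker.
ISO: 800 → 1000 → 1250 → 1600 → 2000 → 2500 → 3200 → 4000 → 5000 → 6400 → 8000 — 3 1/3 stops higher (brighter).
Aperture: f/7.1 → f/8 → f/9 → f/10 → f/11 → f/13 → f/14 → f/16 → f/18 → f/20 → f/22 → f/25 — 3 2/3 stops stopped down (darker).
Net so far: 2 1/3 stops darker. Shutter speed: 1/13 → 1/10 → 1/8 → 1/6 → 1/5 → 1/4 → 0.3 → 0.4.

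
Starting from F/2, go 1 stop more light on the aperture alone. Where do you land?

f/1.4

Aperture: f/2 → f/1.4 — 1 stop wider (brighter).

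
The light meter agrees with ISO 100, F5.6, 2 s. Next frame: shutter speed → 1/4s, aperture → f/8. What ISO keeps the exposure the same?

Shutter speed: 2 → 1 → 1/2 → 1/4 — 3 stops shorter (darker).
Aperture: f/5.6 → f/8 — 1 stop stopped down (darker).
Net change so far: 4 stops darker. Offset with the ISO: 100 → 200 → 400 → 800 → 1600.

ISO 1600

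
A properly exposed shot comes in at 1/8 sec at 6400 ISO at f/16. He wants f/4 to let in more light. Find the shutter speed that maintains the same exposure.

Aperture: f/16 → f/11 → f/8 → f/5.6 → f/4 — 4 stops wider (brighter).
Need 4 stops darker from the shutter speed: 1/8 → 1/15 → 1/30 → 1/60 → 1/125.

1/125s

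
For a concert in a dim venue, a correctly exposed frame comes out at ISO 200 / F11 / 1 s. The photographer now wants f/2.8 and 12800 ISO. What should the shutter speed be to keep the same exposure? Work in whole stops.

1/1000s

Aperture: f/11 → f/8 → f/5.6 → f/4 → f/2.8 — 4 stops wider (brighter).
ISO: 200 → 400 → 800 → 1600 → 3200 → 6400 → 12800 — 6 stops raised (brighter).
Net change so far: 10 stops brighter. Offset with the shutter speed: 1 → 1/2 → 1/4 → 1/8 → 1/15 → 1/30 → 1/60 → 1/125 → 1/250 → 1/500 → 1/1000.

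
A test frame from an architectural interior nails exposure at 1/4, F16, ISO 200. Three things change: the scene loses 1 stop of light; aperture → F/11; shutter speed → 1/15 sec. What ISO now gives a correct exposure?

Scene light: 1 stop darker.
Aperture: f/16 → f/11 — 1 stop wider (brighter).
Shutter speed: 1/4 → 1/8 → 1/15 — 2 stops faster (darker).
Net so far: 2 stops darker. ISO: 200 → 400 → 800.

ISO 800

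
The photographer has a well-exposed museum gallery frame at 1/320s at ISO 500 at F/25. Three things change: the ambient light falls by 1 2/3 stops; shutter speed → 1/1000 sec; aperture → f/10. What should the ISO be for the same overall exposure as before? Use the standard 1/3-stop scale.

ISO 800

Scene light: 1 2/3 stops darker.
Shutter speed: 1/320 → 1/400 → 1/500 → 1/640 → 1/800 → 1/1000 — 1 2/3 stops faster (darker).
Aperture: f/25 → f/22 → f/20 → f/18 → f/16 → f/14 → f/13 → f/11 → f/10 — 2 2/3 stops larger aperture (brighter).
Net so far: 2/3 stop darker. ISO: 500 → 640 → 800.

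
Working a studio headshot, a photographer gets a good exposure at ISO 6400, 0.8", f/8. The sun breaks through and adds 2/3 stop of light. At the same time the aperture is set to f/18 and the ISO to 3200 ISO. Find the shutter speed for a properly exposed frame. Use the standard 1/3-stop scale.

5 s

Scene light: 2/3 stop brighter.
Aperture: f/8 → f/9 → f/10 → f/11 → f/13 → f/14 → f/16 → f/18 — 2 1/3 stops narrower (darker).
ISO: 6400 → 5000 → 4000 → 3200 — 1 stop dropped (darker).
Net so far: 2 2/3 stops darker. Shutter speed: 0.8 → 1 → 1.3 → 1.6 → 2 → 2.5 → 3.2 → 4 → 5.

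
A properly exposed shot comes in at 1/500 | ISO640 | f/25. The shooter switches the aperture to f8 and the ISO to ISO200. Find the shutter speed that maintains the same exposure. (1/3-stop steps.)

Aperture: f/25 → f/22 → f/20 → f/18 → f/16 → f/14 → f/13 → f/11 → f/10 → f/9 → f/8 — 3 1/3 stops larger aperture (brighter).
ISO: 640 → 500 → 400 → 320 → 250 → 200 — 1 2/3 stops dropped (darker).
Net change so far: 1 2/3 stops brighter. Offset with the shutter speed: 1/500 → 1/640 → 1/800 → 1/1000 → 1/1250 → 1/1600.

1/1600s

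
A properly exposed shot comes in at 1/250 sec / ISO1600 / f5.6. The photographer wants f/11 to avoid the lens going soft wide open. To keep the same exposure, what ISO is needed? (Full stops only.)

Aperture: f/5.6 → f/8 → f/11 — 2 stops narrower (darker).
Need 2 stops brighter from the ISO: 1600 → 3200 → 6400.

ISO 6400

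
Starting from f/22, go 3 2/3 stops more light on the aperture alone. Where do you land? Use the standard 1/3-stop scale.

f/6.3

Aperture: f/22 → f/20 → f/18 → f/16 → f/14 → f/13 → f/11 → f/10 → f/9 → f/8 → f/7.1 → f/6.3 — 3 2/3 stops wider (brighter).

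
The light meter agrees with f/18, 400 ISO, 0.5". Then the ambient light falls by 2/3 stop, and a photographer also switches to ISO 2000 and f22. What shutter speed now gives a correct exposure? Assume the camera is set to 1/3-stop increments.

Scene light: 2/3 stop darker.
ISO: 400 → 500 → 640 → 800 → 1000 → 1250 → 1600 → 2000 — 2 1/3 stops higher (brighter).
Aperture: f/18 → f/20 → f/22 — 2/3 stop narrower (darker).
Net so far: 1 stop brighter. Shutter speed: 0.5 → 0.4 → 0.3 → 1/4.

1/4s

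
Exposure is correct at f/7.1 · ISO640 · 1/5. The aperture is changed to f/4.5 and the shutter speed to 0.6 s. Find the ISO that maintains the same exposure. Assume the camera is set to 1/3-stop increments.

ISO 80

Aperture: f/7.1 → f/6.3 → f/5.6 → f/5 → f/4.5 — 1 1/3 stops larger aperture (brighter).
Shutter speed: 1/5 → 1/4 → 0.3 → 0.4 → 0.5 → 0.6 — 1 2/3 stops longer (brighter).
Net change so far: 3 stops brighter. Offset with the ISO: 640 → 500 → 400 → 320 → 250 → 200 → 160 → 125 → 100 → 80.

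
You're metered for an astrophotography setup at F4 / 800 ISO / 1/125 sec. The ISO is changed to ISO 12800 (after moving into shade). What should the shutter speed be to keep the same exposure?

1/2000s

ISO: 800 → 1600 → 3200 → 6400 → 12800 — 4 stops raised (brighter).
Need 4 stops darker from the shutter speed: 1/125 → 1/250 → 1/500 → 1/1000 → 1/2000.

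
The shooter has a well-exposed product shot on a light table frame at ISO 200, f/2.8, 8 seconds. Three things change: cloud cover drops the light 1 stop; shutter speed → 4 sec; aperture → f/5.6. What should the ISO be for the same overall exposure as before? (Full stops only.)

Scene light: 1 stop darker.
Shutter speed: 8 → 4 — 1 stop shorter (darker).
Aperture: f/2.8 → f/4 → f/5.6 — 2 stops narrower (darker).
Net so far: 4 stops darker. ISO: 200 → 400 → 800 → 1600 → 3200.

ISO 3200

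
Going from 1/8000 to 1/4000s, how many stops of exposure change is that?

1/8000 → 1/4000 — count the steps: 1 stop.

1 stop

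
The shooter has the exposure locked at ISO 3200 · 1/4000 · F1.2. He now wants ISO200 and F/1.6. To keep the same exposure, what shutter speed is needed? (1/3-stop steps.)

1/160s

ISO: 3200 → 2500 → 2000 → 1600 → 1250 → 1000 → 800 → 640 → 500 → 400 → 320 → 250 → 200 — 4 stops lower (darker).
Aperture: f/1.2 → f/1.4 → f/1.6 — 2/3 stop stopped down (darker).
Net change so far: 4 2/3 stops darker. Offset with the shutter speed: 1/4000 → 1/3200 → 1/2500 → 1/2000 → 1/1600 → 1/1250 → 1/1000 → 1/800 → 1/640 → 1/500 → 1/400 → 1/320 → 1/250 → 1/200 → 1/160.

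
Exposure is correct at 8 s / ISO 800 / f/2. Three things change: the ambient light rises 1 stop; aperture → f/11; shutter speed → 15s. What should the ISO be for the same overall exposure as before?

Scene light: 1 stop brighter.
Aperture: f/2 → f/2.8 → f/4 → f/5.6 → f/8 → f/11 — 5 stops stopped down (darker).
Shutter speed: 8 → 15 — 1 stop slower (brighter).
Net so far: 3 stops darker. ISO: 800 → 1600 → 3200 → 6400.

ISO 6400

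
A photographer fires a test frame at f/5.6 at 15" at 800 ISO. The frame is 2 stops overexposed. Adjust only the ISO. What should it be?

ISO 200

Overexposed by 2 stops → need 2 stops darker.
ISO: 800 → 400 → 200.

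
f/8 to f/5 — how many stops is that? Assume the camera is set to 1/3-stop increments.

1 1/3 stops

f/8 → f/7.1 → f/6.3 → f/5.6 → f/5 — count the steps: 4 third-stops = 1 1/3 stops.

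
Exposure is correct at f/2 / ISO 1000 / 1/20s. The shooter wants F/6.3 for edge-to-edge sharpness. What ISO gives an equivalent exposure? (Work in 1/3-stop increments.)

ISO 10000

Aperture: f/2 → f/2.2 → f/2.5 → f/2.8 → f/3.2 → f/3.5 → f/4 → f/4.5 → f/5 → f/5.6 → f/6.3 — 3 1/3 stops smaller aperture (darker).
Need 3 1/3 stops brighter from the ISO: 1000 → 1250 → 1600 → 2000 → 2500 → 3200 → 4000 → 5000 → 6400 → 8000 → 10000.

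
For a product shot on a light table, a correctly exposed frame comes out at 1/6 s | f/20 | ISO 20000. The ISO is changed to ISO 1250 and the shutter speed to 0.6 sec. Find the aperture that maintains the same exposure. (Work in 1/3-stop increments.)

f/10

ISO: 20000 → 16000 → 12800 → 10000 → 8000 → 6400 → 5000 → 4000 → 3200 → 2500 → 2000 → 1600 → 1250 — 4 stops dropped (darker).
Shutter speed: 1/6 → 1/5 → 1/4 → 0.3 → 0.4 → 0.5 → 0.6 — 2 stops slower (brighter).
Net change so far: 2 stops darker. Offset with the aperture: f/20 → f/18 → f/16 → f/14 → f/13 → f/11 → f/10.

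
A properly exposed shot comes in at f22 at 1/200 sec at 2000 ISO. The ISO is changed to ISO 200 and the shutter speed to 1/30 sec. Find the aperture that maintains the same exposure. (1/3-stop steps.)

ISO: 2000 → 1600 → 1250 → 1000 → 800 → 640 → 500 → 400 → 320 → 250 → 200 — 3 1/3 stops dropped (darker).
Shutter speed: 1/200 → 1/160 → 1/125 → 1/100 → 1/80 → 1/60 → 1/50 → 1/40 → 1/30 — 2 2/3 stops longer (brighter).
Net change so far: 2/3 stop darker. Offset with the aperture: f/22 → f/20 → f/18.

f/18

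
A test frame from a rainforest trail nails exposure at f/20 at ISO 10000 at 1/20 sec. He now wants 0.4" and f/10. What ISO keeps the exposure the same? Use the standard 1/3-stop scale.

Shutter speed: 1/20 → 1/15 → 1/13 → 1/10 → 1/8 → 1/6 → 1/5 → 1/4 → 0.3 → 0.4 — 3 stops slower (brighter).
Aperture: f/20 → f/18 → f/16 → f/14 → f/13 → f/11 → f/10 — 2 stops wider (brighter).
Net change so far: 5 stops brighter. Offset with the ISO: 10000 → 8000 → 6400 → 5000 → 4000 → 3200 → 2500 → 2000 → 1600 → 1250 → 1000 → 800 → 640 → 500 → 400 → 320.

ISO 320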